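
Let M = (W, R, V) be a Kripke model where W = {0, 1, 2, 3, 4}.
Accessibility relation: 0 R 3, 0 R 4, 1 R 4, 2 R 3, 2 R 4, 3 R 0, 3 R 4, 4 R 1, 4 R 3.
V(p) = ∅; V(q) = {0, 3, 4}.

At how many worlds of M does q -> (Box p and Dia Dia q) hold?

Let φ = q -> (Box p and Dia Dia q). Evaluate φ at each world:
  0 (successors {3, 4}): φ is false.
  1 (successors {4}): φ is true.
  2 (successors {3, 4}): φ is true.
  3 (successors {0, 4}): φ is false.
  4 (successors {1, 3}): φ is false.
For instance, at 2:
  At 2: q is false, Box p and Dia Dia q is false, so q -> (Box p and Dia Dia q) is true.
    At 2: Box p is false, Dia Dia q is true, so Box p and Dia Dia q is false.
      At 2: Box p requires p at every successor {3, 4}.
        p fails at 3, so Box p is false at 2.
      At 2: Dia Dia q requires Dia q at some successor in {3, 4}.
        Dia q holds at 3, so Dia Dia q is true at 2.
Satisfying worlds: {1, 2}

2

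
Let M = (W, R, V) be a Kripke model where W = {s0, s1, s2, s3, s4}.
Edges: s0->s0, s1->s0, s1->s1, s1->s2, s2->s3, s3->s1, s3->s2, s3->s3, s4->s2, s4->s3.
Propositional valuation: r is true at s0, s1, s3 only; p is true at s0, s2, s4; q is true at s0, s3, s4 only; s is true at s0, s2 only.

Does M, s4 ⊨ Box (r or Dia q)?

At s4: Box (r or Dia q) requires r or Dia q at every successor {s2, s3}.
    At s2: r is false, Dia q is true, so r or Dia q is true.
      At s2: Dia q requires q at some successor in {s3}.
        q holds at s3, so Dia q is true at s2.
    At s3: r is true, Dia q is true, so r or Dia q is true.
      At s3: Dia q requires q at some successor in {s1, s2, s3}.
        q holds at s3, so Dia q is true at s3.
So Box (r or Dia q) is true at s4.

Yes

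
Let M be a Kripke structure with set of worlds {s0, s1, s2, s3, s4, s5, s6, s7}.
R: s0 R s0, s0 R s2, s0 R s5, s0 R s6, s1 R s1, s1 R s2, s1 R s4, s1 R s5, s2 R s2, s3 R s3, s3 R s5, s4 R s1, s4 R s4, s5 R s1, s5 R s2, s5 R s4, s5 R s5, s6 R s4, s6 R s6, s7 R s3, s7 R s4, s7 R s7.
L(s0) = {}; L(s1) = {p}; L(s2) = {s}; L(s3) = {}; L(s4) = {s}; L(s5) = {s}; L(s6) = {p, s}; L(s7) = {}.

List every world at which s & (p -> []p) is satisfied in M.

Let φ = s & (p -> []p). Evaluate φ at each world:
  s0 (successors {s0, s2, s5, s6}): φ is false.
  s1 (successors {s1, s2, s4, s5}): φ is false.
  s2 (successors {s2}): φ is true.
  s3 (successors {s3, s5}): φ is false.
  s4 (successors {s1, s4}): φ is true.
  s5 (successors {s1, s2, s4, s5}): φ is true.
  s6 (successors {s4, s6}): φ is false.
  s7 (successors {s3, s4, s7}): φ is false.
For instance, at s7:
  At s7: s is false, p -> []p is true, so s & (p -> []p) is false.
    At s7: p is false, []p is false, so p -> []p is true.
      At s7: []p requires p at every successor {s3, s4, s7}.
        p fails at s3, so []p is false at s7.
Satisfying worlds: {s2, s4, s5}

s2, s4, s5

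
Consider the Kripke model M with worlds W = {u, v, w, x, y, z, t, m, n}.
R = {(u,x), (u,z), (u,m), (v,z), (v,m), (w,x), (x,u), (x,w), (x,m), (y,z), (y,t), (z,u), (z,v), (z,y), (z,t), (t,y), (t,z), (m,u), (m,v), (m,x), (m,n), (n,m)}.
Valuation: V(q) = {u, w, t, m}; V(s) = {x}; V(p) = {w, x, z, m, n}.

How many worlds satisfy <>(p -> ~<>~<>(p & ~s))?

8

Recall that <>ψ holds at a world iff ψ holds at some accessible world.
Let φ = <>(p -> ~<>~<>(p & ~s)). Evaluate φ at each world:
  u (successors {x, z, m}): φ is true.
  v (successors {z, m}): φ is true.
  w (successors {x}): φ is false.
  x (successors {u, w, m}): φ is true.
  y (successors {z, t}): φ is true.
  z (successors {u, v, y, t}): φ is true.
  t (successors {y, z}): φ is true.
  m (successors {u, v, x, n}): φ is true.
  n (successors {m}): φ is true.
For instance, at y:
  At y: <>(p -> ~<>~<>(p & ~s)) requires p -> ~<>~<>(p & ~s) at some successor in {z, t}.
    p -> ~<>~<>(p & ~s) holds at z, so <>(p -> ~<>~<>(p & ~s)) is true at y.
      At z: p is true, ~<>~<>(p & ~s) is true, so p -> ~<>~<>(p & ~s) is true.
Satisfying worlds: {u, v, x, y, z, t, m, n}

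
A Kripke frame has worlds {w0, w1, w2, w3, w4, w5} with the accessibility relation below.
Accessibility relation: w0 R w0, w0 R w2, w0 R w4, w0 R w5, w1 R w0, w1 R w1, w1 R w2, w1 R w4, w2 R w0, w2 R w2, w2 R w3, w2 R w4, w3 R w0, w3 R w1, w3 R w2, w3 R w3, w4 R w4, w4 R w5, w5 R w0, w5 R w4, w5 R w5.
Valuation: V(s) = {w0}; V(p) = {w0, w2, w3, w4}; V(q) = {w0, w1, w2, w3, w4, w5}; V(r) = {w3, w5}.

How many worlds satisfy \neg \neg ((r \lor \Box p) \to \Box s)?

3

Recall that \Box ψ holds at a world iff ψ holds at every accessible world, and \Diamond ψ holds iff ψ holds at some accessible world.
Let φ = \neg \neg ((r \lor \Box p) \to \Box s). Evaluate φ at each world:
  w0 (successors {w0, w2, w4, w5}): φ is true.
  w1 (successors {w0, w1, w2, w4}): φ is true.
  w2 (successors {w0, w2, w3, w4}): φ is false.
  w3 (successors {w0, w1, w2, w3}): φ is false.
  w4 (successors {w4, w5}): φ is true.
  w5 (successors {w0, w4, w5}): φ is false.
For instance, at w0:
  At w0: \neg ((r \lor \Box p) \to \Box s) is false, so \neg \neg ((r \lor \Box p) \to \Box s) is true.
    At w0: (r \lor \Box p) \to \Box s is true, so \neg ((r \lor \Box p) \to \Box s) is false.
      At w0: r \lor \Box p is false, \Box s is false, so (r \lor \Box p) \to \Box s is true.
Satisfying worlds: {w0, w1, w4}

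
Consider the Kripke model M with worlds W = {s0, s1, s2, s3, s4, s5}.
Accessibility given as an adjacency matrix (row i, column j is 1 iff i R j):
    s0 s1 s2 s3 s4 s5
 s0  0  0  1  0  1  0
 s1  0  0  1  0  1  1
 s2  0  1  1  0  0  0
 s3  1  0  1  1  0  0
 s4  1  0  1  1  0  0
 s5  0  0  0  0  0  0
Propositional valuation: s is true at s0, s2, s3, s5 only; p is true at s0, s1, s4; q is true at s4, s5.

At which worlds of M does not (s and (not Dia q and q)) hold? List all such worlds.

s0, s1, s2, s3, s4

Recall that Dia ψ holds at a world iff ψ holds at some accessible world.
Let φ = not (s and (not Dia q and q)). Evaluate φ at each world:
  s0 (successors {s2, s4}): φ is true.
  s1 (successors {s2, s4, s5}): φ is true.
  s2 (successors {s1, s2}): φ is true.
  s3 (successors {s0, s2, s3}): φ is true.
  s4 (successors {s0, s2, s3}): φ is true.
  s5 (successors ∅): φ is false.
For instance, at s0:
  At s0: s and (not Dia q and q) is false, so not (s and (not Dia q and q)) is true.
    At s0: s is true, not Dia q and q is false, so s and (not Dia q and q) is false.
      At s0: not Dia q is false, q is false, so not Dia q and q is false.
Satisfying worlds: {s0, s1, s2, s3, s4}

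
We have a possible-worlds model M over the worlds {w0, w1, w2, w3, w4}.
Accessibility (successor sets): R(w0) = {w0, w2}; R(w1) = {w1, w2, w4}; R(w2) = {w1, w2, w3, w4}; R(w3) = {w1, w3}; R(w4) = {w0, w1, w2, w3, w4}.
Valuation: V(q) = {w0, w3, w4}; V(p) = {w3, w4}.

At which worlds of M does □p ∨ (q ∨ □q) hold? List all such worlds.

Let φ = □p ∨ (q ∨ □q). Evaluate φ at each world:
  w0 (successors {w0, w2}): φ is true.
  w1 (successors {w1, w2, w4}): φ is false.
  w2 (successors {w1, w2, w3, w4}): φ is false.
  w3 (successors {w1, w3}): φ is true.
  w4 (successors {w0, w1, w2, w3, w4}): φ is true.
For instance, at w0:
  At w0: □p is false, q ∨ □q is true, so □p ∨ (q ∨ □q) is true.
    At w0: □p requires p at every successor {w0, w2}.
      p fails at w0, so □p is false at w0.
    At w0: q is true, □q is false, so q ∨ □q is true.
      At w0: □q requires q at every successor {w0, w2}.
        q fails at w2, so □q is false at w0.
Satisfying worlds: {w0, w3, w4}

w0, w3, w4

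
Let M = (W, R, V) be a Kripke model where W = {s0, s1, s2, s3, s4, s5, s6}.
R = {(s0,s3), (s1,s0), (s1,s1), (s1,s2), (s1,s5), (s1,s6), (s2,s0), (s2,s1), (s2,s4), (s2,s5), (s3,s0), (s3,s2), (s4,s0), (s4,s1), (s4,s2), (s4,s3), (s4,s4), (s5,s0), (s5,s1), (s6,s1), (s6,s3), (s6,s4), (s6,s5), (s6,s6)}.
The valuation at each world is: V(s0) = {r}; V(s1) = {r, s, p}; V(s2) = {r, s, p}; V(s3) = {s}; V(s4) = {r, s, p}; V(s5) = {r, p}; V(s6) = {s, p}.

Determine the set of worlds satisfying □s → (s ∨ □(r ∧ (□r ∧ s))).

Let φ = □s → (s ∨ □(r ∧ (□r ∧ s))). Evaluate φ at each world:
  s0 (successors {s3}): φ is false.
  s1 (successors {s0, s1, s2, s5, s6}): φ is true.
  s2 (successors {s0, s1, s4, s5}): φ is true.
  s3 (successors {s0, s2}): φ is true.
  s4 (successors {s0, s1, s2, s3, s4}): φ is true.
  s5 (successors {s0, s1}): φ is true.
  s6 (successors {s1, s3, s4, s5, s6}): φ is true.
For instance, at s3:
  At s3: □s is false, s ∨ □(r ∧ (□r ∧ s)) is true, so □s → (s ∨ □(r ∧ (□r ∧ s))) is true.
    At s3: □s requires s at every successor {s0, s2}.
      s fails at s0, so □s is false at s3.
    At s3: s is true, □(r ∧ (□r ∧ s)) is false, so s ∨ □(r ∧ (□r ∧ s)) is true.
      At s3: □(r ∧ (□r ∧ s)) requires r ∧ (□r ∧ s) at every successor {s0, s2}.
        r ∧ (□r ∧ s) fails at s0, so □(r ∧ (□r ∧ s)) is false at s3.
Satisfying worlds: {s1, s2, s3, s4, s5, s6}

s1, s2, s3, s4, s5, s6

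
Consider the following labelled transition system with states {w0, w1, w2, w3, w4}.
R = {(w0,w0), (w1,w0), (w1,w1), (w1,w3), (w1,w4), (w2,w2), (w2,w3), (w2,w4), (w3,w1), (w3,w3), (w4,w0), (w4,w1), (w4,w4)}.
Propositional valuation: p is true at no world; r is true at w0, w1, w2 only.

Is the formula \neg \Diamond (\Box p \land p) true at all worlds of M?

Recall that \Box ψ holds at a world iff ψ holds at every accessible world, and \Diamond ψ holds iff ψ holds at some accessible world.
Let φ = \neg \Diamond (\Box p \land p). Evaluate φ at each world:
  w0 (successors {w0}): φ is true.
  w1 (successors {w0, w1, w3, w4}): φ is true.
  w2 (successors {w2, w3, w4}): φ is true.
  w3 (successors {w1, w3}): φ is true.
  w4 (successors {w0, w1, w4}): φ is true.
For instance, at w3:
  At w3: \Diamond (\Box p \land p) is false, so \neg \Diamond (\Box p \land p) is true.
    At w3: \Diamond (\Box p \land p) requires \Box p \land p at some successor in {w1, w3}.
      At w1: \Box p \land p is false.
      At w3: \Box p \land p is false.
    So \Diamond (\Box p \land p) is false at w3.

Yes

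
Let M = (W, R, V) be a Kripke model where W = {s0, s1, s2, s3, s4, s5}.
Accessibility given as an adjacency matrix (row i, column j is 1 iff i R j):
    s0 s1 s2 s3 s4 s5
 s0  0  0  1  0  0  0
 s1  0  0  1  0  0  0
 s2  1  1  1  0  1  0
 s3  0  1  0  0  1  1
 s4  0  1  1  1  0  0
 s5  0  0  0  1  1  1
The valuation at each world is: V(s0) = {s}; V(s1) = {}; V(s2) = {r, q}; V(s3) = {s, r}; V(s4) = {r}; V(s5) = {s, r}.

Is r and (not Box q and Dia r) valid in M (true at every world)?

Let φ = r and (not Box q and Dia r). Evaluate φ at each world:
  s0 (successors {s2}): φ is false.
  s1 (successors {s2}): φ is false.
  s2 (successors {s0, s1, s2, s4}): φ is true.
  s3 (successors {s1, s4, s5}): φ is true.
  s4 (successors {s1, s2, s3}): φ is true.
  s5 (successors {s3, s4, s5}): φ is true.
Detail at s0 (counterexample):
  At s0: r is false, not Box q and Dia r is false, so r and (not Box q and Dia r) is false.
    At s0: not Box q is false, Dia r is true, so not Box q and Dia r is false.
      At s0: Box q is true, so not Box q is false.
      At s0: Dia r requires r at some successor in {s2}.
        r holds at s2, so Dia r is true at s0.

No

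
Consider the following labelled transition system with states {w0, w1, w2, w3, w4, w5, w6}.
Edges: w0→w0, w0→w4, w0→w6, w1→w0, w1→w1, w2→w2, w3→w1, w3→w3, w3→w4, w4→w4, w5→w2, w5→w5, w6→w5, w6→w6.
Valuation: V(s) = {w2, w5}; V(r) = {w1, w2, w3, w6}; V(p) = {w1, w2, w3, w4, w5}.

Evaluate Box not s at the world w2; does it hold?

At w2: Box not s requires not s at every successor {w2}.
  not s fails at w2, so Box not s is false at w2.

No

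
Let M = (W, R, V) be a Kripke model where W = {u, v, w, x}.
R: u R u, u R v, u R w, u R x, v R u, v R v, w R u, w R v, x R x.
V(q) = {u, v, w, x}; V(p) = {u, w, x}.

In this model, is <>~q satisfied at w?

At w: <>~q requires ~q at some successor in {u, v}.
  At u: ~q is false.
  At v: ~q is false.
So <>~q is false at w.

No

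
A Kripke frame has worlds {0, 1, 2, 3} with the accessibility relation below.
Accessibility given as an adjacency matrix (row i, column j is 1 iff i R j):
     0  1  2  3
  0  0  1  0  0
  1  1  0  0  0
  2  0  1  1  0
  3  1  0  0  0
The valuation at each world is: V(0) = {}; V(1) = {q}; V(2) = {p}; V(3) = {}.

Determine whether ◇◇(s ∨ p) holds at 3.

At 3: ◇◇(s ∨ p) requires ◇(s ∨ p) at some successor in {0}.
  At 0: ◇(s ∨ p) is false.
So ◇◇(s ∨ p) is false at 3.

No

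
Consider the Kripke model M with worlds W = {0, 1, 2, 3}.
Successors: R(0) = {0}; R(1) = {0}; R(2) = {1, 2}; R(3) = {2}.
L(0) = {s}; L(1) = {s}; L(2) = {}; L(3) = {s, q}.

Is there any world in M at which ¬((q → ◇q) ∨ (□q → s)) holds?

No

Let φ = ¬((q → ◇q) ∨ (□q → s)). Evaluate φ at each world:
  0 (successors {0}): φ is false.
  1 (successors {0}): φ is false.
  2 (successors {1, 2}): φ is false.
  3 (successors {2}): φ is false.
For instance, at 1:
  At 1: (q → ◇q) ∨ (□q → s) is true, so ¬((q → ◇q) ∨ (□q → s)) is false.
    At 1: q → ◇q is true, □q → s is true, so (q → ◇q) ∨ (□q → s) is true.
      At 1: q is false, ◇q is false, so q → ◇q is true.
      At 1: □q is false, s is true, so □q → s is true.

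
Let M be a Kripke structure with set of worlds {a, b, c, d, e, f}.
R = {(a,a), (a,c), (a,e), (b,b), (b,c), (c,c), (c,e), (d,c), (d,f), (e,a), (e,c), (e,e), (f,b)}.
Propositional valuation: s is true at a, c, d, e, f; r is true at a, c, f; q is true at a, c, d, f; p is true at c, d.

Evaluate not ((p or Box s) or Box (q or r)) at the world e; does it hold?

No

Recall that Box ψ holds at a world iff ψ holds at every accessible world, and Dia ψ holds iff ψ holds at some accessible world.
At e: (p or Box s) or Box (q or r) is true, so not ((p or Box s) or Box (q or r)) is false.
  At e: p or Box s is true, Box (q or r) is false, so (p or Box s) or Box (q or r) is true.
    At e: p is false, Box s is true, so p or Box s is true.
      At e: Box s requires s at every successor {a, c, e}.
        At a: s is true.
        At c: s is true.
        At e: s is true.
      So Box s is true at e.
    At e: Box (q or r) requires q or r at every successor {a, c, e}.
      q or r fails at e, so Box (q or r) is false at e.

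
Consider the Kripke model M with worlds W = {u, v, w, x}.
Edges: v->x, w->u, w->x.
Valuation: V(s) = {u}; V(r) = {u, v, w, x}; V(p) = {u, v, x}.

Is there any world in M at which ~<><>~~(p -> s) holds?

Let φ = ~<><>~~(p -> s). Evaluate φ at each world:
  u (successors ∅): φ is true.
  v (successors {x}): φ is true.
  w (successors {u, x}): φ is true.
  x (successors ∅): φ is true.
Detail at u (witness):
  At u: <><>~~(p -> s) is false, so ~<><>~~(p -> s) is true.
    At u: no accessible worlds, so <><>~~(p -> s) is false.

Yes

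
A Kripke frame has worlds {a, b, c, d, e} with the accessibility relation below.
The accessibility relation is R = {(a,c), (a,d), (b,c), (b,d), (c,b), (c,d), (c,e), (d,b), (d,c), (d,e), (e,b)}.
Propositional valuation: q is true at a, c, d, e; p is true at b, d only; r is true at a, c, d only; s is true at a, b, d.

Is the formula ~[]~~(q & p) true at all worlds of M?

Yes

Let φ = ~[]~~(q & p). Evaluate φ at each world:
  a (successors {c, d}): φ is true.
  b (successors {c, d}): φ is true.
  c (successors {b, d, e}): φ is true.
  d (successors {b, c, e}): φ is true.
  e (successors {b}): φ is true.
For instance, at a:
  At a: []~~(q & p) is false, so ~[]~~(q & p) is true.
    At a: []~~(q & p) requires ~~(q & p) at every successor {c, d}.
      ~~(q & p) fails at c, so []~~(q & p) is false at a.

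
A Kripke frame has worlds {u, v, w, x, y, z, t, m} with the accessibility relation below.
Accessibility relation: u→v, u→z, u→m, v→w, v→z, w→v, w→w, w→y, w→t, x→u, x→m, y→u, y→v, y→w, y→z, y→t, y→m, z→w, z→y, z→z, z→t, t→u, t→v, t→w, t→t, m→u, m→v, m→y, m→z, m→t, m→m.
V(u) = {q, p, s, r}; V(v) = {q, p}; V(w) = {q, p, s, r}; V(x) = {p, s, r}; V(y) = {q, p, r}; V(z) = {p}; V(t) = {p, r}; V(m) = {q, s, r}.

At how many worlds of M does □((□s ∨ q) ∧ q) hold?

Let φ = □((□s ∨ q) ∧ q). Evaluate φ at each world:
  u (successors {v, z, m}): φ is false.
  v (successors {w, z}): φ is false.
  w (successors {v, w, y, t}): φ is false.
  x (successors {u, m}): φ is true.
  y (successors {u, v, w, z, t, m}): φ is false.
  z (successors {w, y, z, t}): φ is false.
  t (successors {u, v, w, t}): φ is false.
  m (successors {u, v, y, z, t, m}): φ is false.
For instance, at u:
  At u: □((□s ∨ q) ∧ q) requires (□s ∨ q) ∧ q at every successor {v, z, m}.
    (□s ∨ q) ∧ q fails at z, so □((□s ∨ q) ∧ q) is false at u.
      At z: □s ∨ q is false, q is false, so (□s ∨ q) ∧ q is false.
Satisfying worlds: {x}

1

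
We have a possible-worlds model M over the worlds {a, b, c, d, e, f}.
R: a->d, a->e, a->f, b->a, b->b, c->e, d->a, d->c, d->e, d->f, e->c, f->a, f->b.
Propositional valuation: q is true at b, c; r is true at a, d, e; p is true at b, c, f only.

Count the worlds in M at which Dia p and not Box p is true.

Recall that Box ψ holds at a world iff ψ holds at every accessible world, and Dia ψ holds iff ψ holds at some accessible world.
Let φ = Dia p and not Box p. Evaluate φ at each world:
  a (successors {d, e, f}): φ is true.
  b (successors {a, b}): φ is true.
  c (successors {e}): φ is false.
  d (successors {a, c, e, f}): φ is true.
  e (successors {c}): φ is false.
  f (successors {a, b}): φ is true.
For instance, at d:
  At d: Dia p is true, not Box p is true, so Dia p and not Box p is true.
    At d: Dia p requires p at some successor in {a, c, e, f}.
      p holds at c, so Dia p is true at d.
    At d: Box p is false, so not Box p is true.
      At d: Box p requires p at every successor {a, c, e, f}.
        p fails at a, so Box p is false at d.
Satisfying worlds: {a, b, d, f}

4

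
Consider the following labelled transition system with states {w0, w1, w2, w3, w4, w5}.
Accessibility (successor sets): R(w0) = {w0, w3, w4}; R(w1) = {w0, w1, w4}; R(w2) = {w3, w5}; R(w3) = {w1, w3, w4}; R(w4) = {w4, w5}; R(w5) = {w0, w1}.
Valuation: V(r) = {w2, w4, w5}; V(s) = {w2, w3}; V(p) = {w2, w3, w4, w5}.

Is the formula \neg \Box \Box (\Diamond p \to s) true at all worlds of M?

Let φ = \neg \Box \Box (\Diamond p \to s). Evaluate φ at each world:
  w0 (successors {w0, w3, w4}): φ is true.
  w1 (successors {w0, w1, w4}): φ is true.
  w2 (successors {w3, w5}): φ is true.
  w3 (successors {w1, w3, w4}): φ is true.
  w4 (successors {w4, w5}): φ is true.
  w5 (successors {w0, w1}): φ is true.
For instance, at w1:
  At w1: \Box \Box (\Diamond p \to s) is false, so \neg \Box \Box (\Diamond p \to s) is true.
    At w1: \Box \Box (\Diamond p \to s) requires \Box (\Diamond p \to s) at every successor {w0, w1, w4}.
      \Box (\Diamond p \to s) fails at w0, so \Box \Box (\Diamond p \to s) is false at w1.

Yes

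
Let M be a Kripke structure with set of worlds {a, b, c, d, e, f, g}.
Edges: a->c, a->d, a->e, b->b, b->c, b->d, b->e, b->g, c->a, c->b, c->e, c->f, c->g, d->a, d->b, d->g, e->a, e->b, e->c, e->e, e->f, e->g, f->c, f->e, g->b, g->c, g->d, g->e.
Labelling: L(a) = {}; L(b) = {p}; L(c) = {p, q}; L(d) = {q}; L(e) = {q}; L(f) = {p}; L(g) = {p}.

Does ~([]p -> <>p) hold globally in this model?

Let φ = ~([]p -> <>p). Evaluate φ at each world:
  a (successors {c, d, e}): φ is false.
  b (successors {b, c, d, e, g}): φ is false.
  c (successors {a, b, e, f, g}): φ is false.
  d (successors {a, b, g}): φ is false.
  e (successors {a, b, c, e, f, g}): φ is false.
  f (successors {c, e}): φ is false.
  g (successors {b, c, d, e}): φ is false.
Detail at a (counterexample):
  At a: []p -> <>p is true, so ~([]p -> <>p) is false.
    At a: []p is false, <>p is true, so []p -> <>p is true.
      At a: []p requires p at every successor {c, d, e}.
        p fails at d, so []p is false at a.
      At a: <>p requires p at some successor in {c, d, e}.
        p holds at c, so <>p is true at a.

No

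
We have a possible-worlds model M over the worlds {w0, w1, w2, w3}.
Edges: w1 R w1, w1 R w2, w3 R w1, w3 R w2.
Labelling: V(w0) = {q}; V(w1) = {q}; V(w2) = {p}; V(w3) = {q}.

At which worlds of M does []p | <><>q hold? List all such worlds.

w0, w1, w2, w3

Recall that []ψ holds at a world iff ψ holds at every accessible world, and <>ψ holds iff ψ holds at some accessible world.
Let φ = []p | <><>q. Evaluate φ at each world:
  w0 (successors ∅): φ is true.
  w1 (successors {w1, w2}): φ is true.
  w2 (successors ∅): φ is true.
  w3 (successors {w1, w2}): φ is true.
For instance, at w1:
  At w1: []p is false, <><>q is true, so []p | <><>q is true.
    At w1: []p requires p at every successor {w1, w2}.
      p fails at w1, so []p is false at w1.
    At w1: <><>q requires <>q at some successor in {w1, w2}.
      <>q holds at w1, so <><>q is true at w1.
Satisfying worlds: {w0, w1, w2, w3}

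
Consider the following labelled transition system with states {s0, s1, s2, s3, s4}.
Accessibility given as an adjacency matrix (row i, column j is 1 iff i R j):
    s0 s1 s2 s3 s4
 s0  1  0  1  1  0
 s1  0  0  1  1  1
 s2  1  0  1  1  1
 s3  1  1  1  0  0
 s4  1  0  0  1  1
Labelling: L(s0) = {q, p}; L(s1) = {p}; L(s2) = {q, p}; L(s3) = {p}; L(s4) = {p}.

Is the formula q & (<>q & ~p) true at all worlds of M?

Let φ = q & (<>q & ~p). Evaluate φ at each world:
  s0 (successors {s0, s2, s3}): φ is false.
  s1 (successors {s2, s3, s4}): φ is false.
  s2 (successors {s0, s2, s3, s4}): φ is false.
  s3 (successors {s0, s1, s2}): φ is false.
  s4 (successors {s0, s3, s4}): φ is false.
Detail at s0 (counterexample):
  At s0: q is true, <>q & ~p is false, so q & (<>q & ~p) is false.
    At s0: <>q is true, ~p is false, so <>q & ~p is false.
      At s0: <>q requires q at some successor in {s0, s2, s3}.
        q holds at s0, so <>q is true at s0.

No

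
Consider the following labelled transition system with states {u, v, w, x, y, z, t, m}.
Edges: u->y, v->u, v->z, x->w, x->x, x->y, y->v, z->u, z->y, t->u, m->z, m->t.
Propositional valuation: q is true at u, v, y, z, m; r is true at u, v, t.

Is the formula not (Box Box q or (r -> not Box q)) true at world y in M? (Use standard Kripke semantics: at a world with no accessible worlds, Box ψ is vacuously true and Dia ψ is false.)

At y: Box Box q or (r -> not Box q) is true, so not (Box Box q or (r -> not Box q)) is false.
  At y: Box Box q is true, r -> not Box q is true, so Box Box q or (r -> not Box q) is true.
    At y: Box Box q requires Box q at every successor {v}.
      At v: Box q is true.
    So Box Box q is true at y.
    At y: r is false, not Box q is false, so r -> not Box q is true.
      At y: Box q is true, so not Box q is false.

No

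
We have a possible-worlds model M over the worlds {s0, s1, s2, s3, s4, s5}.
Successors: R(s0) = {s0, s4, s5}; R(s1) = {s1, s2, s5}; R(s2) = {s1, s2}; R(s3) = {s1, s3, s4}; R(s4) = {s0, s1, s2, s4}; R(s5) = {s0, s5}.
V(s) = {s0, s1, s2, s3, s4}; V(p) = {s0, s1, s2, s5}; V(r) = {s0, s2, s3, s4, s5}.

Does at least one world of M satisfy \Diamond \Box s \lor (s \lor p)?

Yes

Let φ = \Diamond \Box s \lor (s \lor p). Evaluate φ at each world:
  s0 (successors {s0, s4, s5}): φ is true.
  s1 (successors {s1, s2, s5}): φ is true.
  s2 (successors {s1, s2}): φ is true.
  s3 (successors {s1, s3, s4}): φ is true.
  s4 (successors {s0, s1, s2, s4}): φ is true.
  s5 (successors {s0, s5}): φ is true.
Detail at s0 (witness):
  At s0: \Diamond \Box s is true, s \lor p is true, so \Diamond \Box s \lor (s \lor p) is true.
    At s0: \Diamond \Box s requires \Box s at some successor in {s0, s4, s5}.
      \Box s holds at s4, so \Diamond \Box s is true at s0.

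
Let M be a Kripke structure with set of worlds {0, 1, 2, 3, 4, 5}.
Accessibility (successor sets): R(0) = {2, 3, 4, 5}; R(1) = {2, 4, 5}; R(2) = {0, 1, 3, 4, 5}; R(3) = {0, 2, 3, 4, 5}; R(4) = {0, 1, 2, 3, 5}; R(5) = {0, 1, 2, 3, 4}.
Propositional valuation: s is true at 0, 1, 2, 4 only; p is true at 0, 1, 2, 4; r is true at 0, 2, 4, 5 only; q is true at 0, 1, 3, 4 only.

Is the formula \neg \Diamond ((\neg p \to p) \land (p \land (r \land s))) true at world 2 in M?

No

At 2: \Diamond ((\neg p \to p) \land (p \land (r \land s))) is true, so \neg \Diamond ((\neg p \to p) \land (p \land (r \land s))) is false.
  At 2: \Diamond ((\neg p \to p) \land (p \land (r \land s))) requires (\neg p \to p) \land (p \land (r \land s)) at some successor in {0, 1, 3, 4, 5}.
    (\neg p \to p) \land (p \land (r \land s)) holds at 0, so \Diamond ((\neg p \to p) \land (p \land (r \land s))) is true at 2.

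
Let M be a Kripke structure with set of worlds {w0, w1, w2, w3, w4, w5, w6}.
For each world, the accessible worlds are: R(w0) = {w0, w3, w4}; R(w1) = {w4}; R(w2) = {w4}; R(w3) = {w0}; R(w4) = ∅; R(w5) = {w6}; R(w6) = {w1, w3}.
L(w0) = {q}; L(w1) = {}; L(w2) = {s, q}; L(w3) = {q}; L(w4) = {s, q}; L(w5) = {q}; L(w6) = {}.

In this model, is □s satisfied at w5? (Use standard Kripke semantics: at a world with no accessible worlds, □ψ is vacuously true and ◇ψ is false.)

Recall that □ψ holds at a world iff ψ holds at every accessible world, and ◇ψ holds iff ψ holds at some accessible world.
At w5: □s requires s at every successor {w6}.
  s fails at w6, so □s is false at w5.

No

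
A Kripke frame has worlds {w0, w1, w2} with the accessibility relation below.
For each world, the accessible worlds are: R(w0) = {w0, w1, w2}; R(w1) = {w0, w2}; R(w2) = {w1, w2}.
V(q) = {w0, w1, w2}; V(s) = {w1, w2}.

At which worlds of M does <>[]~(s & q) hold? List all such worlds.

Let φ = <>[]~(s & q). Evaluate φ at each world:
  w0 (successors {w0, w1, w2}): φ is false.
  w1 (successors {w0, w2}): φ is false.
  w2 (successors {w1, w2}): φ is false.
For instance, at w0:
  At w0: <>[]~(s & q) requires []~(s & q) at some successor in {w0, w1, w2}.
    At w0: []~(s & q) is false.
    At w1: []~(s & q) is false.
    At w2: []~(s & q) is false.
  So <>[]~(s & q) is false at w0.
Satisfying worlds: none.

none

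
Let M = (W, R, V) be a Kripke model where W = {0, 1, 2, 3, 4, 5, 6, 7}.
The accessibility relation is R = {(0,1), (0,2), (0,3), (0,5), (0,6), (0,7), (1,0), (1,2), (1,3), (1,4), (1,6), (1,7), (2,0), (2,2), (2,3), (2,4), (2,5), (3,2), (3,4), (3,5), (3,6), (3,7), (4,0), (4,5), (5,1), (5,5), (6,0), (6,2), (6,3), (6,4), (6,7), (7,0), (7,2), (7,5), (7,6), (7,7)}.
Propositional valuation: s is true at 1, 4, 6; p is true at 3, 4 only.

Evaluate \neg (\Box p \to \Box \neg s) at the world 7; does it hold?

No

Recall that \Box ψ holds at a world iff ψ holds at every accessible world, and \Diamond ψ holds iff ψ holds at some accessible world.
At 7: \Box p \to \Box \neg s is true, so \neg (\Box p \to \Box \neg s) is false.
  At 7: \Box p is false, \Box \neg s is false, so \Box p \to \Box \neg s is true.
    At 7: \Box p requires p at every successor {0, 2, 5, 6, 7}.
      p fails at 0, so \Box p is false at 7.
    At 7: \Box \neg s requires \neg s at every successor {0, 2, 5, 6, 7}.
      \neg s fails at 6, so \Box \neg s is false at 7.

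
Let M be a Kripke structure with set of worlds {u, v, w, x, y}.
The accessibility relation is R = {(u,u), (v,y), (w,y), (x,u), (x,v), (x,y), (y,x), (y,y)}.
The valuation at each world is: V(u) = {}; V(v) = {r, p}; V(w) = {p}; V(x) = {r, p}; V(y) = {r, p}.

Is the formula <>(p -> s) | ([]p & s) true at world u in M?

Yes

Recall that []ψ holds at a world iff ψ holds at every accessible world, and <>ψ holds iff ψ holds at some accessible world.
At u: <>(p -> s) is true, []p & s is false, so <>(p -> s) | ([]p & s) is true.
  At u: <>(p -> s) requires p -> s at some successor in {u}.
    p -> s holds at u, so <>(p -> s) is true at u.
  At u: []p is false, s is false, so []p & s is false.
    At u: []p requires p at every successor {u}.
      p fails at u, so []p is false at u.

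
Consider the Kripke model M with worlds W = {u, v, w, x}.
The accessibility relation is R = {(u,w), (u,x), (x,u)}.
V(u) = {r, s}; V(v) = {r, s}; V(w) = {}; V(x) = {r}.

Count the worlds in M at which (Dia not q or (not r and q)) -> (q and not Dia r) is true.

2

Let φ = (Dia not q or (not r and q)) -> (q and not Dia r). Evaluate φ at each world:
  u (successors {w, x}): φ is false.
  v (successors ∅): φ is true.
  w (successors ∅): φ is true.
  x (successors {u}): φ is false.
For instance, at x:
  At x: Dia not q or (not r and q) is true, q and not Dia r is false, so (Dia not q or (not r and q)) -> (q and not Dia r) is false.
    At x: Dia not q is true, not r and q is false, so Dia not q or (not r and q) is true.
      At x: Dia not q requires not q at some successor in {u}.
        not q holds at u, so Dia not q is true at x.
    At x: q is false, not Dia r is false, so q and not Dia r is false.
      At x: Dia r is true, so not Dia r is false.
Satisfying worlds: {v, w}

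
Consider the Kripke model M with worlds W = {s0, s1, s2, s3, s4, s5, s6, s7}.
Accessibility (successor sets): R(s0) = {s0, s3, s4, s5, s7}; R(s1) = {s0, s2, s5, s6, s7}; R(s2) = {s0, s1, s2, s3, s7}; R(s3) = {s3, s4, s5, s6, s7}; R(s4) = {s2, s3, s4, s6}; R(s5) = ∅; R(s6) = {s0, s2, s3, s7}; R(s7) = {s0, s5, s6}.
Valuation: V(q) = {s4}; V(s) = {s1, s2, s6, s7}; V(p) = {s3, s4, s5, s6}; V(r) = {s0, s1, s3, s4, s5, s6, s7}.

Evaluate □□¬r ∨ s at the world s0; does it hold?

No

At s0: □□¬r is false, s is false, so □□¬r ∨ s is false.
  At s0: □□¬r requires □¬r at every successor {s0, s3, s4, s5, s7}.
    □¬r fails at s0, so □□¬r is false at s0.
      At s0: □¬r requires ¬r at every successor {s0, s3, s4, s5, s7}.
        ¬r fails at s0, so □¬r is false at s0.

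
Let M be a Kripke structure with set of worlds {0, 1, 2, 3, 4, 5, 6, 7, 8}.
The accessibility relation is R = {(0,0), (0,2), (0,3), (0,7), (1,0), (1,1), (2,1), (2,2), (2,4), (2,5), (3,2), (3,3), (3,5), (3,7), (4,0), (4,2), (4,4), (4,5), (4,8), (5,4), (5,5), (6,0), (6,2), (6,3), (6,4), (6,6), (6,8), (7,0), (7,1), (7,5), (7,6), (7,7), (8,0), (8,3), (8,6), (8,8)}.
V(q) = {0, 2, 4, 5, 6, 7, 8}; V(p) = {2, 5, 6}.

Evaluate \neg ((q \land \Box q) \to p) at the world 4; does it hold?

Yes

At 4: (q \land \Box q) \to p is false, so \neg ((q \land \Box q) \to p) is true.
  At 4: q \land \Box q is true, p is false, so (q \land \Box q) \to p is false.
    At 4: q is true, \Box q is true, so q \land \Box q is true.
      At 4: \Box q requires q at every successor {0, 2, 4, 5, 8}.
        At 0: q is true.
        At 2: q is true.
        At 4: q is true.
        At 5: q is true.
        At 8: q is true.
      So \Box q is true at 4.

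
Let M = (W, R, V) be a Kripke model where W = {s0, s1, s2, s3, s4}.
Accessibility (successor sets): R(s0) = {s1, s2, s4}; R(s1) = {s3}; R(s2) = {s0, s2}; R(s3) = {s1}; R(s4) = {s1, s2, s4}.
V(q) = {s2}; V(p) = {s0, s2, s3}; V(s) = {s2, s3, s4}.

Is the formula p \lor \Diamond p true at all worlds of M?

Let φ = p \lor \Diamond p. Evaluate φ at each world:
  s0 (successors {s1, s2, s4}): φ is true.
  s1 (successors {s3}): φ is true.
  s2 (successors {s0, s2}): φ is true.
  s3 (successors {s1}): φ is true.
  s4 (successors {s1, s2, s4}): φ is true.
For instance, at s3:
  At s3: p is true, \Diamond p is false, so p \lor \Diamond p is true.
    At s3: \Diamond p requires p at some successor in {s1}.
      At s1: p is false.
    So \Diamond p is false at s3.

Yes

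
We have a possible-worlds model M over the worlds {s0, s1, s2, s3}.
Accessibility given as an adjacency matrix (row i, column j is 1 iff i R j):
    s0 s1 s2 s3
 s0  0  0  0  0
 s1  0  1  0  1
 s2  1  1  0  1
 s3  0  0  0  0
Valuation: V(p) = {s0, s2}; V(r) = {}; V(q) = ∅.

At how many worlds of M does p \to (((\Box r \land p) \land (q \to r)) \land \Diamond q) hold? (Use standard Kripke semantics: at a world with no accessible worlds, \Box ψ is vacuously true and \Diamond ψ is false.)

2

Let φ = p \to (((\Box r \land p) \land (q \to r)) \land \Diamond q). Evaluate φ at each world:
  s0 (successors ∅): φ is false.
  s1 (successors {s1, s3}): φ is true.
  s2 (successors {s0, s1, s3}): φ is false.
  s3 (successors ∅): φ is true.
For instance, at s1:
  At s1: p is false, ((\Box r \land p) \land (q \to r)) \land \Diamond q is false, so p \to (((\Box r \land p) \land (q \to r)) \land \Diamond q) is true.
    At s1: (\Box r \land p) \land (q \to r) is false, \Diamond q is false, so ((\Box r \land p) \land (q \to r)) \land \Diamond q is false.
      At s1: \Box r \land p is false, q \to r is true, so (\Box r \land p) \land (q \to r) is false.
      At s1: \Diamond q requires q at some successor in {s1, s3}.
        At s1: q is false.
        At s3: q is false.
      So \Diamond q is false at s1.
Satisfying worlds: {s1, s3}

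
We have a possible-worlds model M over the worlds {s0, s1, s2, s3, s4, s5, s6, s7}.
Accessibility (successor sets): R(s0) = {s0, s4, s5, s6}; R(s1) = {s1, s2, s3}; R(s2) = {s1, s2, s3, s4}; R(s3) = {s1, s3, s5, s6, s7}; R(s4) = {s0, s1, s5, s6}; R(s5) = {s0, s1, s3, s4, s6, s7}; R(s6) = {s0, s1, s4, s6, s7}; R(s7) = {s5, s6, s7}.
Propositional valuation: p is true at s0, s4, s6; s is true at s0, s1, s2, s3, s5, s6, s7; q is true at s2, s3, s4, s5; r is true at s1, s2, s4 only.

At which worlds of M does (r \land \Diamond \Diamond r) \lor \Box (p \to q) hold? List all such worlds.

Let φ = (r \land \Diamond \Diamond r) \lor \Box (p \to q). Evaluate φ at each world:
  s0 (successors {s0, s4, s5, s6}): φ is false.
  s1 (successors {s1, s2, s3}): φ is true.
  s2 (successors {s1, s2, s3, s4}): φ is true.
  s3 (successors {s1, s3, s5, s6, s7}): φ is false.
  s4 (successors {s0, s1, s5, s6}): φ is true.
  s5 (successors {s0, s1, s3, s4, s6, s7}): φ is false.
  s6 (successors {s0, s1, s4, s6, s7}): φ is false.
  s7 (successors {s5, s6, s7}): φ is false.
For instance, at s6:
  At s6: r \land \Diamond \Diamond r is false, \Box (p \to q) is false, so (r \land \Diamond \Diamond r) \lor \Box (p \to q) is false.
    At s6: r is false, \Diamond \Diamond r is true, so r \land \Diamond \Diamond r is false.
      At s6: \Diamond \Diamond r requires \Diamond r at some successor in {s0, s1, s4, s6, s7}.
        \Diamond r holds at s0, so \Diamond \Diamond r is true at s6.
    At s6: \Box (p \to q) requires p \to q at every successor {s0, s1, s4, s6, s7}.
      p \to q fails at s0, so \Box (p \to q) is false at s6.
Satisfying worlds: {s1, s2, s4}

s1, s2, s4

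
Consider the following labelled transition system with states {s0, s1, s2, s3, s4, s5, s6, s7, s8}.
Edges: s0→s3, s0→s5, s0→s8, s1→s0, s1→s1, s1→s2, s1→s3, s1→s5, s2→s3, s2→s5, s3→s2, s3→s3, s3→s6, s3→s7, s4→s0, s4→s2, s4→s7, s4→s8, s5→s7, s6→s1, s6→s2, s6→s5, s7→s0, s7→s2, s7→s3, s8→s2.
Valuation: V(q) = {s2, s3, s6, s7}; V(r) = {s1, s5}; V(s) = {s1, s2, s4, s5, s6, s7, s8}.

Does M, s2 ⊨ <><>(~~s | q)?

Recall that <>ψ holds at a world iff ψ holds at some accessible world.
At s2: <><>(~~s | q) requires <>(~~s | q) at some successor in {s3, s5}.
  <>(~~s | q) holds at s3, so <><>(~~s | q) is true at s2.
    At s3: <>(~~s | q) requires ~~s | q at some successor in {s2, s3, s6, s7}.
      ~~s | q holds at s2, so <>(~~s | q) is true at s3.

Yes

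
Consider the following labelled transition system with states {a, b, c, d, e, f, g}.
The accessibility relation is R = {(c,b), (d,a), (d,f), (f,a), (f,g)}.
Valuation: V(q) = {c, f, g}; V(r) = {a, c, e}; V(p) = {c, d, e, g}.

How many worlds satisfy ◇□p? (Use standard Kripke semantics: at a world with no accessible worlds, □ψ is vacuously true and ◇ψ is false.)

Let φ = ◇□p. Evaluate φ at each world:
  a (successors ∅): φ is false.
  b (successors ∅): φ is false.
  c (successors {b}): φ is true.
  d (successors {a, f}): φ is true.
  e (successors ∅): φ is false.
  f (successors {a, g}): φ is true.
  g (successors ∅): φ is false.
For instance, at f:
  At f: ◇□p requires □p at some successor in {a, g}.
    □p holds at a, so ◇□p is true at f.
      At a: no accessible worlds, so □p holds vacuously.
Satisfying worlds: {c, d, f}

3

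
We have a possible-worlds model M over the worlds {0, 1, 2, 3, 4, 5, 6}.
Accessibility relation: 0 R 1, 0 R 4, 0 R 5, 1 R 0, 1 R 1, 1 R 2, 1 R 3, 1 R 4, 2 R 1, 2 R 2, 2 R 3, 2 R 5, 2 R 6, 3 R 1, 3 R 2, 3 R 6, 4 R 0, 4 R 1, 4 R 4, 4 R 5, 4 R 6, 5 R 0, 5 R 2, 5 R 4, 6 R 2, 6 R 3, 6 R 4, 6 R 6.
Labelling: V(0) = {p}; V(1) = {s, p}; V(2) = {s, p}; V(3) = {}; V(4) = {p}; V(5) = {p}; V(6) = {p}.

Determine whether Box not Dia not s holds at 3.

At 3: Box not Dia not s requires not Dia not s at every successor {1, 2, 6}.
  not Dia not s fails at 1, so Box not Dia not s is false at 3.
    At 1: Dia not s is true, so not Dia not s is false.
      At 1: Dia not s requires not s at some successor in {0, 1, 2, 3, 4}.
        not s holds at 0, so Dia not s is true at 1.

No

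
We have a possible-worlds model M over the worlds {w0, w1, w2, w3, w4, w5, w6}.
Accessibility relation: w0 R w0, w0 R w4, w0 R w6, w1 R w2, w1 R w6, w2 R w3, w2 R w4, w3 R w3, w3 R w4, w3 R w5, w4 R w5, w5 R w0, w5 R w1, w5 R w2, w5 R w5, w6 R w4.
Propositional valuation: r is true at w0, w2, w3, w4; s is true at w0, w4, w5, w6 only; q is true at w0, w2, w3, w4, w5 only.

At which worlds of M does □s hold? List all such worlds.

w0, w4, w6

Let φ = □s. Evaluate φ at each world:
  w0 (successors {w0, w4, w6}): φ is true.
  w1 (successors {w2, w6}): φ is false.
  w2 (successors {w3, w4}): φ is false.
  w3 (successors {w3, w4, w5}): φ is false.
  w4 (successors {w5}): φ is true.
  w5 (successors {w0, w1, w2, w5}): φ is false.
  w6 (successors {w4}): φ is true.
For instance, at w6:
  At w6: □s requires s at every successor {w4}.
    At w4: s is true.
  So □s is true at w6.
Satisfying worlds: {w0, w4, w6}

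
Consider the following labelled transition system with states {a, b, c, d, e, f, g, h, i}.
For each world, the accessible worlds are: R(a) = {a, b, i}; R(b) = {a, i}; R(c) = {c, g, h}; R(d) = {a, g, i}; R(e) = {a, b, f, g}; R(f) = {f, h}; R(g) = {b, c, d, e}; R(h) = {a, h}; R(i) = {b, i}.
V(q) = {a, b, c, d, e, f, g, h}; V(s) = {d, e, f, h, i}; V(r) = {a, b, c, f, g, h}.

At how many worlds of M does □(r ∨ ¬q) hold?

Let φ = □(r ∨ ¬q). Evaluate φ at each world:
  a (successors {a, b, i}): φ is true.
  b (successors {a, i}): φ is true.
  c (successors {c, g, h}): φ is true.
  d (successors {a, g, i}): φ is true.
  e (successors {a, b, f, g}): φ is true.
  f (successors {f, h}): φ is true.
  g (successors {b, c, d, e}): φ is false.
  h (successors {a, h}): φ is true.
  i (successors {b, i}): φ is true.
For instance, at b:
  At b: □(r ∨ ¬q) requires r ∨ ¬q at every successor {a, i}.
    At a: r ∨ ¬q is true.
    At i: r ∨ ¬q is true.
  So □(r ∨ ¬q) is true at b.
Satisfying worlds: {a, b, c, d, e, f, h, i}

8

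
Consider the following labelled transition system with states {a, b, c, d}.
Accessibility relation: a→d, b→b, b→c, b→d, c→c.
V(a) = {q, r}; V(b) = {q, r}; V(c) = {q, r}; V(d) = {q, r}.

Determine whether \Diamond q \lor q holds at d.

At d: \Diamond q is false, q is true, so \Diamond q \lor q is true.
  At d: no accessible worlds, so \Diamond q is false.

Yes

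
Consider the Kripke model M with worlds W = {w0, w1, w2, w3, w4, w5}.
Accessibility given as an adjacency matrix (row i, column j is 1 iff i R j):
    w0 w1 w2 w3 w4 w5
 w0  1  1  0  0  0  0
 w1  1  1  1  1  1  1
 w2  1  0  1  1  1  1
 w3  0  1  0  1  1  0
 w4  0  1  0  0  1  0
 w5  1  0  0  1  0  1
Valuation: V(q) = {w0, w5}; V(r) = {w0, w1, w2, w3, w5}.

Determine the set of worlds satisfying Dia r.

Let φ = Dia r. Evaluate φ at each world:
  w0 (successors {w0, w1}): φ is true.
  w1 (successors {w0, w1, w2, w3, w4, w5}): φ is true.
  w2 (successors {w0, w2, w3, w4, w5}): φ is true.
  w3 (successors {w1, w3, w4}): φ is true.
  w4 (successors {w1, w4}): φ is true.
  w5 (successors {w0, w3, w5}): φ is true.
For instance, at w1:
  At w1: Dia r requires r at some successor in {w0, w1, w2, w3, w4, w5}.
    r holds at w0, so Dia r is true at w1.
Satisfying worlds: {w0, w1, w2, w3, w4, w5}

w0, w1, w2, w3, w4, w5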